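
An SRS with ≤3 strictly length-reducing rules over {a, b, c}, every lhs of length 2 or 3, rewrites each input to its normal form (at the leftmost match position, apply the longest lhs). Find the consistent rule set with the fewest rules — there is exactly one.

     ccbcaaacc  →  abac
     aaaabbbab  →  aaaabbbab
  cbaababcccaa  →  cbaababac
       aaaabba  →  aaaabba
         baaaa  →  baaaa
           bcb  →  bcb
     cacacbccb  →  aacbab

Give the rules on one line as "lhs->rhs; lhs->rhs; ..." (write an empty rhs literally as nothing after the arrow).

  | ccbcaaacc => abcaaacc => abcaacc => abcacc => abccc => abac
  | aaaabbbab
  | cbaababcccaa => cbaababacaa => cbaababaca => cbaababac
  | aaaabba

ca->c; cc->a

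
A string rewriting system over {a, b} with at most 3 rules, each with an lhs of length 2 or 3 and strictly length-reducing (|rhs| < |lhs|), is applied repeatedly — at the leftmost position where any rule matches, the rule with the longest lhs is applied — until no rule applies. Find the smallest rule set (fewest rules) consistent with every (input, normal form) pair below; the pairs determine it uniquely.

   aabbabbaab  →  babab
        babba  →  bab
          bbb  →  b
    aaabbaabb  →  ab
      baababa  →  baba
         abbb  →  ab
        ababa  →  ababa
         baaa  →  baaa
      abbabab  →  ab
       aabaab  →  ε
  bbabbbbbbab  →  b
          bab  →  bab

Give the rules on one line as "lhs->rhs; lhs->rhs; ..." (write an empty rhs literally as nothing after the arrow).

aab->; bb->b; bba->b

  | aabbabbaab => babbaab => babab
  | babba => bab
  | bbb => bb => b
  | aaabbaabb => abaabb => abb => ab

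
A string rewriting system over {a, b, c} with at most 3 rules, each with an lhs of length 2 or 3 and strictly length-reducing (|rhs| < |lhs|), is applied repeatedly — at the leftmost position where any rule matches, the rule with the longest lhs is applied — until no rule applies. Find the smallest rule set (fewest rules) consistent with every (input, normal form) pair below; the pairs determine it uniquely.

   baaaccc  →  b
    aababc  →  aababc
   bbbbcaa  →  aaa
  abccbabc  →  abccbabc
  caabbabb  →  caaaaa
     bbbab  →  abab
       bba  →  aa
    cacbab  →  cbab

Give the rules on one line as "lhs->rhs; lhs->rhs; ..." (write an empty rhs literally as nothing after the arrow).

  | baaaccc => baacc => bac => b
  | aababc
  | bbbbcaa => abbcaa => aacaa => aaa
  | abccbabc

ac->; bb->a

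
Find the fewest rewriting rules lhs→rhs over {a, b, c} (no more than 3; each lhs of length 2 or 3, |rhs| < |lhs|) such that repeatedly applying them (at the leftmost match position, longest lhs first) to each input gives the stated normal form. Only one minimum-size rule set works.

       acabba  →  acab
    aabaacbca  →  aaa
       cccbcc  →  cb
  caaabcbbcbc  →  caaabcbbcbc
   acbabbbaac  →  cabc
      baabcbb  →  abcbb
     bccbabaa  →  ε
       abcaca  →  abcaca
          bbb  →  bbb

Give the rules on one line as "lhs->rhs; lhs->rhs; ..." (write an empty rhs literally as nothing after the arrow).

  | acabba => acab
  | aabaacbca => aaacbca => aacca => aaa
  | cccbcc => cbcc => cb
  | caaabcbbcbc

acb->c; ba->; cc->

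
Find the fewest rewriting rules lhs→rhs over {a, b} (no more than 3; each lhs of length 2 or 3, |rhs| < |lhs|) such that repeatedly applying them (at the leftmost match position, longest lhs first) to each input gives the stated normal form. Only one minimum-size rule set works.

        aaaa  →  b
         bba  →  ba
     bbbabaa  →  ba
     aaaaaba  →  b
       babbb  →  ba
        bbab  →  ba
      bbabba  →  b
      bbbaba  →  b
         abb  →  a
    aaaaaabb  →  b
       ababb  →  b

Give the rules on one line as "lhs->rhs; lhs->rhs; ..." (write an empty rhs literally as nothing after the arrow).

  | aaaa => baa => bb => b
  | bba => ba
  | bbbabaa => bbabaa => babaa => baaa => bba => ba
  | aaaaaba => baaaba => bbaba => baba => baa => bb => b

aa->b; ab->a; bb->b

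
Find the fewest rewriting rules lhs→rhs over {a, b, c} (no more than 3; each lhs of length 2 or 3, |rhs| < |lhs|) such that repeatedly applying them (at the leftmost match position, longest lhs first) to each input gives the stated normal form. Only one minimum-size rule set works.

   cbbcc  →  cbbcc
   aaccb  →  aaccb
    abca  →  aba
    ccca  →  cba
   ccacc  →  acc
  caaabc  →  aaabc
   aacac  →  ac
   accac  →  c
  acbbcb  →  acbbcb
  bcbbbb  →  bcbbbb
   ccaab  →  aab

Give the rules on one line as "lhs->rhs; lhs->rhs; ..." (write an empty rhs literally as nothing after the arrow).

aca->; ca->a; ccc->cb

  | cbbcc
  | aaccb
  | abca => aba
  | ccca => cba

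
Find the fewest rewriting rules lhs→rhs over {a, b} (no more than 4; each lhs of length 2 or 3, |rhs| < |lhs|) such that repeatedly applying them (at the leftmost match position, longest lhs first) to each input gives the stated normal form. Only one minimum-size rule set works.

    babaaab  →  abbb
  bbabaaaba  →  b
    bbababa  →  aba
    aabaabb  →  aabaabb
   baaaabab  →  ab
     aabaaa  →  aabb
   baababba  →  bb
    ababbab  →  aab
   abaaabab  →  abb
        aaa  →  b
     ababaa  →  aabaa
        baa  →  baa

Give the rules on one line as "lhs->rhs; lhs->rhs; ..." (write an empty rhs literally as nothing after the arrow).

aaa->b; bab->ab; bba->

  | babaaab => abaaab => abbb
  | bbabaaaba => baaaba => bbba => b
  | bbababa => baba => aba
  | aabaabb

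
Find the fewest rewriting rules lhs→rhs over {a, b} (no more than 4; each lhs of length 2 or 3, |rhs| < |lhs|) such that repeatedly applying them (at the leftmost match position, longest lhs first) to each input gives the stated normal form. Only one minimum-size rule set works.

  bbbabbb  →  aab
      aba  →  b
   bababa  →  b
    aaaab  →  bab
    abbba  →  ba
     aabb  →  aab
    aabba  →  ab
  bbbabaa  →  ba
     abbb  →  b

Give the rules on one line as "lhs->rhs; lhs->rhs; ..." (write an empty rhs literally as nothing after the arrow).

aaa->bb; aba->b; bb->b; bbb->aa

  | bbbabbb => aaabbb => bbbbb => aabb => aab
  | aba => b
  | bababa => bbba => aaa => bb => b
  | aaaab => bbab => bab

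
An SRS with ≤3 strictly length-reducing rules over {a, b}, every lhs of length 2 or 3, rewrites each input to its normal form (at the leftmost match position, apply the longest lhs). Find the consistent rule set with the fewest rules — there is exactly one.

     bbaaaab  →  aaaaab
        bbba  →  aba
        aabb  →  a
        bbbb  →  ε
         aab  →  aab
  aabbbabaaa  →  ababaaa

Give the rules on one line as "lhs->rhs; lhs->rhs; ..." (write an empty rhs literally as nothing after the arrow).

  | bbaaaab => aaaaab
  | bbba => aba
  | aabb => a
  | bbbb => abb => ε

abb->; bb->a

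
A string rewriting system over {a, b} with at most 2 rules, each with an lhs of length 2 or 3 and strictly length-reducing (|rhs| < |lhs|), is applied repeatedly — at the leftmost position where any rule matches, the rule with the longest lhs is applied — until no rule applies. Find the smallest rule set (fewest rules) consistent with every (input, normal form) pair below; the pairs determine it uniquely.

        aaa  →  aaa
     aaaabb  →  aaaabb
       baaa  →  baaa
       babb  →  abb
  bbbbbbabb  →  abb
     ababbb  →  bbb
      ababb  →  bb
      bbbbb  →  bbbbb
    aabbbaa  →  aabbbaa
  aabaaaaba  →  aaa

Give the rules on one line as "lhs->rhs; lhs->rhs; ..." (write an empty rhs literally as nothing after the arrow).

aba->; bab->ab

  | aaa
  | aaaabb
  | baaa
  | babb => abb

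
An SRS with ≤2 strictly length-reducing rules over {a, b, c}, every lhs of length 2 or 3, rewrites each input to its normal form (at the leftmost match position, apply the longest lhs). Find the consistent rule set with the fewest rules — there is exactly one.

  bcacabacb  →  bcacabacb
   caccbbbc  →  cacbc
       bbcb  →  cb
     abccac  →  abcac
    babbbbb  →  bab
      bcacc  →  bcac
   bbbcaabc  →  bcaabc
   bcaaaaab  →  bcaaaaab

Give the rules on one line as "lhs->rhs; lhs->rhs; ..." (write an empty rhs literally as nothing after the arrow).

  | bcacabacb
  | caccbbbc => cacbbbc => cacbc
  | bbcb => cb
  | abccac => abcac

bb->; cc->c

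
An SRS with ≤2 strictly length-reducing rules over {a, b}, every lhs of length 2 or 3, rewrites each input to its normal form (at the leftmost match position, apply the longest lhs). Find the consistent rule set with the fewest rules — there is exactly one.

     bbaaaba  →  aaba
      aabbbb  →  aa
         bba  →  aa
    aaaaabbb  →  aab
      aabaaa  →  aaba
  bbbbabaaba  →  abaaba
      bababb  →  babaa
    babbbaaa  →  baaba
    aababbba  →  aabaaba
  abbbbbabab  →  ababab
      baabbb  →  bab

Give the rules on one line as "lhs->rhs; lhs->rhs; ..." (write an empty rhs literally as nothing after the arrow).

aaa->a; bb->a

  | bbaaaba => aaaaba => aaba
  | aabbbb => aaabb => abb => aa
  | bba => aa
  | aaaaabbb => aaabbb => abbb => aab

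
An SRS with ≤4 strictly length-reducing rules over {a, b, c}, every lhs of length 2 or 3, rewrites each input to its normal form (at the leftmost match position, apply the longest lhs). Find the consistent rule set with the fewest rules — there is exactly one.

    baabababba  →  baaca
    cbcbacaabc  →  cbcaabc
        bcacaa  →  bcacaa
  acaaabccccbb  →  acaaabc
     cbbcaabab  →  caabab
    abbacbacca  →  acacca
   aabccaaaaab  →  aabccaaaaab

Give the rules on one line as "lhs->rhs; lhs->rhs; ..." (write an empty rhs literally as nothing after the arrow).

  | baabababba => baababaca => baabacca => baaccca => baaca
  | cbcbacaabc => cbcccaabc => cbcaabc
  | bcacaa
  | acaaabccccbb => acaaabccbb => acaaabccc => acaaabc

bac->cc; bb->c; ccc->c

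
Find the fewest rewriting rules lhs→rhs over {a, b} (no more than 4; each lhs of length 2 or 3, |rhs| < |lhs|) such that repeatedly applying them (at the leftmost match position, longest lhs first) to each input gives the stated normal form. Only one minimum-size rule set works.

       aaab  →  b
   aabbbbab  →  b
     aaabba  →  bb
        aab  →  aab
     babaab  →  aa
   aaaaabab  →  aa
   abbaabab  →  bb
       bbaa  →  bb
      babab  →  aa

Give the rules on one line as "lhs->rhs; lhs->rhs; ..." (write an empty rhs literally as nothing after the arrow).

  | aaab => b
  | aabbbbab => aabbab => aaab => b
  | aaabba => bba => bb
  | aab

aaa->; abb->a; ba->b; bbb->aa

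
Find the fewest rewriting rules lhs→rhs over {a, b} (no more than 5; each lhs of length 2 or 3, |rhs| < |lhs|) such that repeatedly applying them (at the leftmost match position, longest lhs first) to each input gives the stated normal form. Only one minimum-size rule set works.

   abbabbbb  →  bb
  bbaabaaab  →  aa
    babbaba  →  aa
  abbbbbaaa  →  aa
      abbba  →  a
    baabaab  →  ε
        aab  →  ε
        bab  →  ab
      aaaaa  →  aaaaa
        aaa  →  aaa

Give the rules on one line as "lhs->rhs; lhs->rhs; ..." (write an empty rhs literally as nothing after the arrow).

aab->; abb->; ba->a; bba->

  | abbabbbb => abbbb => bb
  | bbaabaaab => abaaab => aaaab => aa
  | babbaba => abbaba => aba => aa
  | abbbbbaaa => bbbaaa => baa => aa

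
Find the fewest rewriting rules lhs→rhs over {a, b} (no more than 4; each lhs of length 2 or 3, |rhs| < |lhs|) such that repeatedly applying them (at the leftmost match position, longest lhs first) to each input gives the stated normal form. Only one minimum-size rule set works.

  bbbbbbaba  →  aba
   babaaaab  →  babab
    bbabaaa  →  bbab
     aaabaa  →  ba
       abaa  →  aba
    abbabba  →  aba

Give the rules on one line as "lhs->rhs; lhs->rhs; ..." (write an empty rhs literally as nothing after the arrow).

  | bbbbbbaba => abbbaba => bbbaba => aaba => aba
  | babaaaab => babab
  | bbabaaa => bbab
  | aaabaa => baa => ba

aa->a; aaa->; abb->bb; bbb->a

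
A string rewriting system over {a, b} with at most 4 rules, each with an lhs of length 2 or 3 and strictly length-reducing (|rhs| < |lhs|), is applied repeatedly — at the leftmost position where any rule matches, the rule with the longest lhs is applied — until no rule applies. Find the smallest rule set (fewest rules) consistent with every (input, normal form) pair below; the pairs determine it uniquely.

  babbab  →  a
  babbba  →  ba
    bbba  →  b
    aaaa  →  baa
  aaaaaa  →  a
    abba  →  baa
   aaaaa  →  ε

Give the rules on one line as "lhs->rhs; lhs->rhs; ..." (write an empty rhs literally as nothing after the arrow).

  | babbab => bbaab => ab => a
  | babbba => bbaba => ba
  | bbba => b
  | aaaa => baa

aaa->ba; ab->a; abb->ba; bba->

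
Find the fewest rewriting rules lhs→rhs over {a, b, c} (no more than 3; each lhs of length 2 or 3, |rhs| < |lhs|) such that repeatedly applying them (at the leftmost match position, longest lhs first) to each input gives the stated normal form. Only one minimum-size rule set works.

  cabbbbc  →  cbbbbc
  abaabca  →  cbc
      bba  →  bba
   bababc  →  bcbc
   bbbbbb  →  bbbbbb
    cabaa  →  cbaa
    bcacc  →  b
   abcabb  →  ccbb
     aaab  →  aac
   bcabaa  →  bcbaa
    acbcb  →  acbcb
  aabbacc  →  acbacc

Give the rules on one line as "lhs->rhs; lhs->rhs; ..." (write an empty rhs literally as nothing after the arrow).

ab->c; ca->c; ccc->

  | cabbbbc => cbbbbc
  | abaabca => caabca => cabca => cbca => cbc
  | bba
  | bababc => bcabc => bcbc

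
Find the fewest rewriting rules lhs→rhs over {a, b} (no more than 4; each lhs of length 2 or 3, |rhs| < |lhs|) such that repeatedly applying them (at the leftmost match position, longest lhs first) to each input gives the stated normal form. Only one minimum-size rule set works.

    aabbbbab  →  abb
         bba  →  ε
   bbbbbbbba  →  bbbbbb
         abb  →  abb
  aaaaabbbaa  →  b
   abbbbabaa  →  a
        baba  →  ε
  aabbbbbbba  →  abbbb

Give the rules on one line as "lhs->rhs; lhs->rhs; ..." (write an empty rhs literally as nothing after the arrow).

aa->b; aab->a; ba->; bba->

  | aabbbbab => abbbab => abb
  | bba => ε
  | bbbbbbbba => bbbbbb
  | abb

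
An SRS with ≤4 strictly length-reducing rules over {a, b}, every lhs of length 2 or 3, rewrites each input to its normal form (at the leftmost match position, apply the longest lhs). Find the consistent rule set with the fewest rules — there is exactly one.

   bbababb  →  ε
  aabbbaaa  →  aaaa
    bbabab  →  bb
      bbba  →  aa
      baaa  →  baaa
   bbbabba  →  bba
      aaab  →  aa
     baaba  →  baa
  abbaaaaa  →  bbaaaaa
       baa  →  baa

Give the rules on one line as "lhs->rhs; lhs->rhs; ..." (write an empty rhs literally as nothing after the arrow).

ab->; abb->bb; bbb->a

  | bbababb => bbabb => bbbb => ab => ε
  | aabbbaaa => abbbaaa => bbbaaa => aaaa
  | bbabab => bbab => bb
  | bbba => aa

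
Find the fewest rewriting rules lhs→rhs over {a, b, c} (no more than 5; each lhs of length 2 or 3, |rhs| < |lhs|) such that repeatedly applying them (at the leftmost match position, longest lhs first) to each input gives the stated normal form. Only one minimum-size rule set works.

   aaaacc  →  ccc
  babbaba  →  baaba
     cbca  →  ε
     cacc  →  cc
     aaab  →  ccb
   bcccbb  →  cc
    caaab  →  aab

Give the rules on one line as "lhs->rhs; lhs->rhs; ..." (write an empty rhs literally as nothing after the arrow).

aaa->cc; bb->; bc->; ca->

  | aaaacc => ccacc => ccc
  | babbaba => baaba
  | cbca => ca => ε
  | cacc => cc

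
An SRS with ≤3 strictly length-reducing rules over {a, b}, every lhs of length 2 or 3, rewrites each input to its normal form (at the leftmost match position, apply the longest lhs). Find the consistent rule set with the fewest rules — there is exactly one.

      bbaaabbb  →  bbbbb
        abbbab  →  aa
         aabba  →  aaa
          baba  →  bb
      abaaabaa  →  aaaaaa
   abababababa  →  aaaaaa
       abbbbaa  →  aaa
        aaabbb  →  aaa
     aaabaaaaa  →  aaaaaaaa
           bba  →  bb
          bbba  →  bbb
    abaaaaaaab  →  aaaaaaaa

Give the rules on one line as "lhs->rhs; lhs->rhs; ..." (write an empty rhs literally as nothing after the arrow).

  | bbaaabbb => bbaabbb => bbabbb => bbbbb
  | abbbab => abbab => abab => aab => aa
  | aabba => aaba => aaa
  | baba => bba => bb

ab->a; ba->b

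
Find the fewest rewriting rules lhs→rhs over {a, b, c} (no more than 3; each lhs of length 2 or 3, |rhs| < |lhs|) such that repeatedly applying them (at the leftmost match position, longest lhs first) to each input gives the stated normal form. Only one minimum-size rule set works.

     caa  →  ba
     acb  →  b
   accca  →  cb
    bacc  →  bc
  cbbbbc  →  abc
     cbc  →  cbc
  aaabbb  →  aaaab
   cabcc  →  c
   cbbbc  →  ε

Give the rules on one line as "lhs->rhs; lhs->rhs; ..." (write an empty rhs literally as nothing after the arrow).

ac->; bb->a; ca->b

  | caa => ba
  | acb => b
  | accca => cca => cb
  | bacc => bc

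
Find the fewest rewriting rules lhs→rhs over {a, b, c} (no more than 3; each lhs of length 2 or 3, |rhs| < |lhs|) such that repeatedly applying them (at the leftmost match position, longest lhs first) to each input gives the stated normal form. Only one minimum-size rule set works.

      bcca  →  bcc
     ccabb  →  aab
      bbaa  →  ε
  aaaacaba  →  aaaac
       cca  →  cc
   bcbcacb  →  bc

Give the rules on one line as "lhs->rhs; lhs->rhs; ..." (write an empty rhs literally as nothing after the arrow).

  | bcca => bcc
  | ccabb => ccbb => aab
  | bbaa => ba => ε
  | aaaacaba => aaaacba => aaaac

ba->; ca->c; ccb->aa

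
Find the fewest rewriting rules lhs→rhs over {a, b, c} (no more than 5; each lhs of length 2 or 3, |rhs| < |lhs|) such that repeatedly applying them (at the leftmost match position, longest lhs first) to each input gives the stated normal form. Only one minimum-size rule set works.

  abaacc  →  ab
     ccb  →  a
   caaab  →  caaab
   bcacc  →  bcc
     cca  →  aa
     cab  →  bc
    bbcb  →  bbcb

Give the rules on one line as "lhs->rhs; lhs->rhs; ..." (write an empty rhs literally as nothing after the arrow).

ac->; cab->bc; cca->aa; ccb->a

  | abaacc => abac => ab
  | ccb => a
  | caaab
  | bcacc => bcc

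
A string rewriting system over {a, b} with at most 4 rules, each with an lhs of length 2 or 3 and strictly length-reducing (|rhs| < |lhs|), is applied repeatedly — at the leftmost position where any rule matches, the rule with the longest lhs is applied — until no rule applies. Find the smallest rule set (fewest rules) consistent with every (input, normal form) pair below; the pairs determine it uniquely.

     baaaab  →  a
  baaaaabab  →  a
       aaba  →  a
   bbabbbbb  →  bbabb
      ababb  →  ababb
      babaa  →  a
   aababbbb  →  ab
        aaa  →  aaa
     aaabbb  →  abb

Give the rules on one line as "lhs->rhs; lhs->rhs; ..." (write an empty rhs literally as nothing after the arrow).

aab->; baa->a; bbb->

  | baaaab => aaab => a
  | baaaaabab => aaaabab => aaab => a
  | aaba => a
  | bbabbbbb => bbabb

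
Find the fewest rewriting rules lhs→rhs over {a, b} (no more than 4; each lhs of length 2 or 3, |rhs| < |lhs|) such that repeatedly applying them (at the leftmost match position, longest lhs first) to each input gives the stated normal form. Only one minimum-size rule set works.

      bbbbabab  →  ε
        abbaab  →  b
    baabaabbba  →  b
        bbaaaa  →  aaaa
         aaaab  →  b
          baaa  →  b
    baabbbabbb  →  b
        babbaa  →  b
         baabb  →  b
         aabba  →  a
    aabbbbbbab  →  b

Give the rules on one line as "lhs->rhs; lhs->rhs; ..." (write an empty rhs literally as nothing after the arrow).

ab->b; ba->b; bb->

  | bbbbabab => bbabab => abab => bab => bb => ε
  | abbaab => bbaab => aab => ab => b
  | baabaabbba => babaabbba => bbaabbba => aabbba => abbba => bbba => ba => b
  | bbaaaa => aaaa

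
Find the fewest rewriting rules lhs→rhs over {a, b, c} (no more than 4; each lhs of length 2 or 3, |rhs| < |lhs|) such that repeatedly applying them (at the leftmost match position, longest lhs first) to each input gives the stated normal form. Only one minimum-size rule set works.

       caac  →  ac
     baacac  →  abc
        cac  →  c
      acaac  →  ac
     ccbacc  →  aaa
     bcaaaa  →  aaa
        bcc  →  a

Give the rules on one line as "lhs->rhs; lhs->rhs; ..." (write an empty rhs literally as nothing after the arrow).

  | caac => ac
  | baacac => aacac => abc
  | cac => c
  | acaac => bac => ac

aca->b; ba->a; ca->; cc->a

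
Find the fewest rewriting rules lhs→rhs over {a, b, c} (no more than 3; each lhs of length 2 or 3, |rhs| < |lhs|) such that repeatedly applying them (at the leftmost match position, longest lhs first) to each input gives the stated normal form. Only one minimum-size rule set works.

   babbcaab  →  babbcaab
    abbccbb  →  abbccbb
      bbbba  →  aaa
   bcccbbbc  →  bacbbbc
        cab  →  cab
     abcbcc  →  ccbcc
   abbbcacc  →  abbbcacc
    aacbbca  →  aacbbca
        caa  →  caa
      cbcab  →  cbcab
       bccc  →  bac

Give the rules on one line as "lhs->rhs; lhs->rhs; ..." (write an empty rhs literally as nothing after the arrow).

abc->cc; bba->aa; ccc->ac

  | babbcaab
  | abbccbb
  | bbbba => bbaa => aaa
  | bcccbbbc => bacbbbc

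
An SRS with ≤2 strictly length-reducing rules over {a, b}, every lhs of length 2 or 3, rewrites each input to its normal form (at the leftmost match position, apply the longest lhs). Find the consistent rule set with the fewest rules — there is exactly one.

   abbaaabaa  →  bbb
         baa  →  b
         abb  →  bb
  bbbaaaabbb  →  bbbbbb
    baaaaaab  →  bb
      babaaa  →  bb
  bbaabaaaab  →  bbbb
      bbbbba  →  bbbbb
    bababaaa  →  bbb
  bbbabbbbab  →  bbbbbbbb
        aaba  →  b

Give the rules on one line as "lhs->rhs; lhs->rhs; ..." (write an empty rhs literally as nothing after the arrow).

  | abbaaabaa => bbaaabaa => bbaabaa => bbabaa => bbbaa => bbba => bbb
  | baa => ba => b
  | abb => bb
  | bbbaaaabbb => bbbaaabbb => bbbaabbb => bbbabbb => bbbbbb

ab->b; ba->b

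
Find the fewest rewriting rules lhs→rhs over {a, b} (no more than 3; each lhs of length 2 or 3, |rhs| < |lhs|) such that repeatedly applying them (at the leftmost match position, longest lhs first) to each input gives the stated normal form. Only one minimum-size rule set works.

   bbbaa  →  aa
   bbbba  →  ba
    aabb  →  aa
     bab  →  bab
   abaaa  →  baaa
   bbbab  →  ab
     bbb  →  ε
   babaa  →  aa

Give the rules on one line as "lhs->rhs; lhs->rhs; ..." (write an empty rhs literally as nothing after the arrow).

  | bbbaa => aa
  | bbbba => ba
  | aabb => aa
  | bab

aba->ba; bb->; bbb->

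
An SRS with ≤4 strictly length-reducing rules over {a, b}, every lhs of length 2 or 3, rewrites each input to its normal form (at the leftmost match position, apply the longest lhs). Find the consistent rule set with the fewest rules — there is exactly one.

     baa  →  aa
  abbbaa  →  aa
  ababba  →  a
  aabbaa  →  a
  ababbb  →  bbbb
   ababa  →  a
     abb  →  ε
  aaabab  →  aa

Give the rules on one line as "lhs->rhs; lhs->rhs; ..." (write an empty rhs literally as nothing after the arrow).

  | baa => aa
  | abbbaa => baa => aa
  | ababba => bbba => bba => ba => a
  | aabbaa => abaa => ba => a

aab->a; aba->b; abb->; ba->a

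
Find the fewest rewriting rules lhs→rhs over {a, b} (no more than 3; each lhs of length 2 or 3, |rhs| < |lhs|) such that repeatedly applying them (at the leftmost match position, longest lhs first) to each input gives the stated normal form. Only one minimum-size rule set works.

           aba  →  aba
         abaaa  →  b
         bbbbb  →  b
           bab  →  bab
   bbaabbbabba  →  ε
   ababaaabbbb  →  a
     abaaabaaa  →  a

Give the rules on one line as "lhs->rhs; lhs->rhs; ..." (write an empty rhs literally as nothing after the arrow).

  | aba
  | abaaa => abba => aa => b
  | bbbbb => bbb => b
  | bab

aa->b; aab->aa; bb->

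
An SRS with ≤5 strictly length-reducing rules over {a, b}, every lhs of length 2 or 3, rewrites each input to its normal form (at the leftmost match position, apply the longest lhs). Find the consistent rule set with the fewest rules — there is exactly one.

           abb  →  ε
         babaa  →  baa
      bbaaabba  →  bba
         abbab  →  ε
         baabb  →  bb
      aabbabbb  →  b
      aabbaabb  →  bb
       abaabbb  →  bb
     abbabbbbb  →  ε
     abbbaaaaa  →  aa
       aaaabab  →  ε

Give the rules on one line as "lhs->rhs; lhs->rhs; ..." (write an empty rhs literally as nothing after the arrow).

  | abb => ab => ε
  | babaa => baa
  | bbaaabba => bbabbba => bbabba => bbaba => bba
  | abbab => abab => ab => ε

aaa->ab; aab->; ab->; abb->ab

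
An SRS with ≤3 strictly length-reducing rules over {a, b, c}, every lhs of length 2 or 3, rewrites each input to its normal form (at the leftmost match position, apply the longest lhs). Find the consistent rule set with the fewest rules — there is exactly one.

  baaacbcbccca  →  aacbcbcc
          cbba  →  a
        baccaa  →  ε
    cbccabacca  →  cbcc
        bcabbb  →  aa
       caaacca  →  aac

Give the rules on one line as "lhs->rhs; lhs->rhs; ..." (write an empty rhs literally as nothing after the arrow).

  | baaacbcbccca => aacbcbccca => aacbcbcc
  | cbba => caa => a
  | baccaa => ccaa => ca => ε
  | cbccabacca => cbcbacca => cbccca => cbcc

ba->; bb->a; ca->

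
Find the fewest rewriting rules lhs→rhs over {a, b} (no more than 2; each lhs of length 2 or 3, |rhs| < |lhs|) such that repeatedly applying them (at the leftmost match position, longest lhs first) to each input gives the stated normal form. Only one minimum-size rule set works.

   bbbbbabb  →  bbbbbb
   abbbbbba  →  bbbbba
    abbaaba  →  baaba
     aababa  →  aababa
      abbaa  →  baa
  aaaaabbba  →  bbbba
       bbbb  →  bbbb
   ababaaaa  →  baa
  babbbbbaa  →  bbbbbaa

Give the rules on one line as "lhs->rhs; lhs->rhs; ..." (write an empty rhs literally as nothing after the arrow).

  | bbbbbabb => bbbbbb
  | abbbbbba => bbbbba
  | abbaaba => baaba
  | aababa

aaa->ba; abb->b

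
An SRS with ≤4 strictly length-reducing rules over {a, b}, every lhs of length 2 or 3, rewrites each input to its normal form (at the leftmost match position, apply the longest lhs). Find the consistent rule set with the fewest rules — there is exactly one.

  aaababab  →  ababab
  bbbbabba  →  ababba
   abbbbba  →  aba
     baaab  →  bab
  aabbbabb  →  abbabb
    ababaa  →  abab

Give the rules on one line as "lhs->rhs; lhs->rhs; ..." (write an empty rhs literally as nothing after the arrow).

  | aaababab => ababab
  | bbbbabba => ababba
  | abbbbba => aabba => aba
  | baaab => bab

aa->; aab->a; bbb->a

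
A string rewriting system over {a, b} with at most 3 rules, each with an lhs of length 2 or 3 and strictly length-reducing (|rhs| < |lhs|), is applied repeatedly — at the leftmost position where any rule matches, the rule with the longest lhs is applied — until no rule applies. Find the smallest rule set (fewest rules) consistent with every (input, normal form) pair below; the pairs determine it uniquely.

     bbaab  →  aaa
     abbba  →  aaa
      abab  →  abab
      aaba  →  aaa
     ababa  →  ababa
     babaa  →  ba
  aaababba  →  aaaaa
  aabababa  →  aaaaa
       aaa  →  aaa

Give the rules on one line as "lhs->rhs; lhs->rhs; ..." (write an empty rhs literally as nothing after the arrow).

  | bbaab => aaab => aaa
  | abbba => aaba => aaa
  | abab
  | aaba => aaa

aab->aa; baa->; bb->a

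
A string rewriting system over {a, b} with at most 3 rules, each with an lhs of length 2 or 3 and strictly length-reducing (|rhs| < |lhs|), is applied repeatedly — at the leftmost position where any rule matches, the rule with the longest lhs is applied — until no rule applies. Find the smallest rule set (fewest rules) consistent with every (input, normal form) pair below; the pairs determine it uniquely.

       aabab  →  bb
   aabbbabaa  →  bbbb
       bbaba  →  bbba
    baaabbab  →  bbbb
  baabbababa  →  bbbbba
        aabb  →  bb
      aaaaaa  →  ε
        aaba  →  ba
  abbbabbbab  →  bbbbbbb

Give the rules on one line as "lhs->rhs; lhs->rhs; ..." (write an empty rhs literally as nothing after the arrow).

  | aabab => bab => bb
  | aabbbabaa => bbbabaa => bbbbaa => bbbb
  | bbaba => bbba
  | baaabbab => babbab => bbbab => bbbb

aa->; ab->b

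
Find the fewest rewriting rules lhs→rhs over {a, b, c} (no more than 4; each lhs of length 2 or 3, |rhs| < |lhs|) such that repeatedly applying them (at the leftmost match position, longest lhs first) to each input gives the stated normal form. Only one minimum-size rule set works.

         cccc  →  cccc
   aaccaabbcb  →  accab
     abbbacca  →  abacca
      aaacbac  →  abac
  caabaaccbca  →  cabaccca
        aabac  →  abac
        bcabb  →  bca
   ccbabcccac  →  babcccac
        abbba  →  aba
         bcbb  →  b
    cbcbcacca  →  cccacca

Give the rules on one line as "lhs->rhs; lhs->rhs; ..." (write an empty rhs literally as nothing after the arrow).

aa->a; bb->; cb->b; cbc->cc

  | cccc
  | aaccaabbcb => accaabbcb => accabbcb => accacb => accab
  | abbbacca => abacca
  | aaacbac => aacbac => acbac => abac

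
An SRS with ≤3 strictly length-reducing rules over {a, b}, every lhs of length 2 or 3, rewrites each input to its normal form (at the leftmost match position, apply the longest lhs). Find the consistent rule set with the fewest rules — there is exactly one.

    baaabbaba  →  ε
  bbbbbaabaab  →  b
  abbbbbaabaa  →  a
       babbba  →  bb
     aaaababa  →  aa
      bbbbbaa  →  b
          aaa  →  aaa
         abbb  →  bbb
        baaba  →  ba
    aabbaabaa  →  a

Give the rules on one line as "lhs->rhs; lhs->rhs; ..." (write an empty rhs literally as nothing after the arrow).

ab->b; aba->; bba->

  | baaabbaba => baabbaba => babbaba => bbbaba => bba => ε
  | bbbbbaabaab => bbbabaab => bbaab => ab => b
  | abbbbbaabaa => bbbbbaabaa => bbbabaa => bbaa => a
  | babbba => bbbba => bb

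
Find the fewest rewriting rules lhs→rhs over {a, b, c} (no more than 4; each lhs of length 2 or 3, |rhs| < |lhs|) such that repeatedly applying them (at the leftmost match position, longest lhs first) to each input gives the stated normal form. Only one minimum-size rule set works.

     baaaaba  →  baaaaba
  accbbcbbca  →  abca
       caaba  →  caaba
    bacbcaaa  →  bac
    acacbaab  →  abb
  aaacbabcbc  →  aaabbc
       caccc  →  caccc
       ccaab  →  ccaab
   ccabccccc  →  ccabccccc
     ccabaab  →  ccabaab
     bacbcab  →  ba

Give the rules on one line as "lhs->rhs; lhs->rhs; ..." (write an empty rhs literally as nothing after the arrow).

  | baaaaba
  | accbbcbbca => acbcbbca => acbbca => abca
  | caaba
  | bacbcaaa => bacaaa => bacaa => baca => bac

aca->ac; cb->; cba->b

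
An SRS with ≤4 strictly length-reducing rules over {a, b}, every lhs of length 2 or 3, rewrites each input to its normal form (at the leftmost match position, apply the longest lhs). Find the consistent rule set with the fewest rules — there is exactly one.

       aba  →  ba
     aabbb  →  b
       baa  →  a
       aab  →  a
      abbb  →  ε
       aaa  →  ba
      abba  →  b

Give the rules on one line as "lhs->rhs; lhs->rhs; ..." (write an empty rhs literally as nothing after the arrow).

aa->b; ab->b; bb->a; bbb->

  | aba => ba
  | aabbb => bbbb => b
  | baa => bb => a
  | aab => bb => a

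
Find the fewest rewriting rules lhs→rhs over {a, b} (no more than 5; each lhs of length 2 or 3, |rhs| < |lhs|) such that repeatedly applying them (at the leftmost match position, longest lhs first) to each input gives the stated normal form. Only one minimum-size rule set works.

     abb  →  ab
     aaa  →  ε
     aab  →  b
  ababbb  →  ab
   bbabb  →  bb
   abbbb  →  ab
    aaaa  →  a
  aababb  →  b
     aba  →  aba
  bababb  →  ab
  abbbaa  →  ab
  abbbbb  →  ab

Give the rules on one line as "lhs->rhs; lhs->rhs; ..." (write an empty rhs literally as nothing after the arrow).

aa->; aaa->; abb->ab; bab->

  | abb => ab
  | aaa => ε
  | aab => b
  | ababbb => abb => ab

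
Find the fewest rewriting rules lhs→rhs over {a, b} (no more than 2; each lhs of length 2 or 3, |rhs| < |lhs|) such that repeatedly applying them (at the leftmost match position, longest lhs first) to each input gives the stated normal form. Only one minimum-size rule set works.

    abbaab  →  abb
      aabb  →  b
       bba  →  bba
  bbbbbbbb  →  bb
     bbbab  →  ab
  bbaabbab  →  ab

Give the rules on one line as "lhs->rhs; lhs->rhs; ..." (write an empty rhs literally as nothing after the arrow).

aab->; bbb->

  | abbaab => abb
  | aabb => b
  | bba
  | bbbbbbbb => bbbbb => bb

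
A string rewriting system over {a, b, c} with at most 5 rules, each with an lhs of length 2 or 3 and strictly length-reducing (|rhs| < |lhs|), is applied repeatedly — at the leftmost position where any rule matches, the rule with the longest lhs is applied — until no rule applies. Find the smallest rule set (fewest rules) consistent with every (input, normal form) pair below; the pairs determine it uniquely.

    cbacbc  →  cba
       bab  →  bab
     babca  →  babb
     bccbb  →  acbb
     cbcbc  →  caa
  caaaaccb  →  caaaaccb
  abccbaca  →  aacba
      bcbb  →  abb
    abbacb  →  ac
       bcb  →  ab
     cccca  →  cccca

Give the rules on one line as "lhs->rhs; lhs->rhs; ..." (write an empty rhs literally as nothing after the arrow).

bac->b; bbb->c; bc->a; bca->bb

  | cbacbc => cbbc => cba
  | bab
  | babca => babb
  | bccbb => acbb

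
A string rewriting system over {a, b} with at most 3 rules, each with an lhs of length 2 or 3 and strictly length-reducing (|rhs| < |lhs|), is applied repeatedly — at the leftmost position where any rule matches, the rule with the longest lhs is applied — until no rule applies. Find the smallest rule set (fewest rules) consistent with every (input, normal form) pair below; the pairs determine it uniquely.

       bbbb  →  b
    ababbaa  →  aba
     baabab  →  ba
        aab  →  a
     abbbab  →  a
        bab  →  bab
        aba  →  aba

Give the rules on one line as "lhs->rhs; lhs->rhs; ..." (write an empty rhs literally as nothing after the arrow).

  | bbbb => b
  | ababbaa => ababbb => aba
  | baabab => baab => ba
  | aab => a

aa->b; aab->a; bbb->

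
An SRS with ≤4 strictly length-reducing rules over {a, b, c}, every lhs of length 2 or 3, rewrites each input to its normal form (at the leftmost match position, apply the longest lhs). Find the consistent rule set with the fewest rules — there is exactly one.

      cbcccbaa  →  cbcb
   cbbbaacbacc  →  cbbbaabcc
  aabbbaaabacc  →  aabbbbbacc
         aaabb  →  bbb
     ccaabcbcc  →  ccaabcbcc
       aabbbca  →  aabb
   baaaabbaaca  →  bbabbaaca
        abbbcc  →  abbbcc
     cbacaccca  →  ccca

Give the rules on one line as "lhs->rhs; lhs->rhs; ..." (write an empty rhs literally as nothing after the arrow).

aaa->b; bca->; cba->b

  | cbcccbaa => cbccba => cbcb
  | cbbbaacbacc => cbbbaabcc
  | aabbbaaabacc => aabbbbbacc
  | aaabb => bbb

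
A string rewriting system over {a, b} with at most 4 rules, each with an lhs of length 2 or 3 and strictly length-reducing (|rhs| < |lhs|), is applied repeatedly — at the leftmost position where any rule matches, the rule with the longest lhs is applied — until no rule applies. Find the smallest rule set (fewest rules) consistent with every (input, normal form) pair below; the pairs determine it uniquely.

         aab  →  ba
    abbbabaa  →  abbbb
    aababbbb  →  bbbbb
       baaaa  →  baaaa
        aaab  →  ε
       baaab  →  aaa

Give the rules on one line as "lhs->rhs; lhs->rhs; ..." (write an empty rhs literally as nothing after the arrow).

  | aab => ba
  | abbbabaa => abbbbaa => abbbba => abbbb
  | aababbbb => baabbbb => bbabbb => bbbbb
  | baaaa

aab->ba; aba->; bab->aa; bba->bb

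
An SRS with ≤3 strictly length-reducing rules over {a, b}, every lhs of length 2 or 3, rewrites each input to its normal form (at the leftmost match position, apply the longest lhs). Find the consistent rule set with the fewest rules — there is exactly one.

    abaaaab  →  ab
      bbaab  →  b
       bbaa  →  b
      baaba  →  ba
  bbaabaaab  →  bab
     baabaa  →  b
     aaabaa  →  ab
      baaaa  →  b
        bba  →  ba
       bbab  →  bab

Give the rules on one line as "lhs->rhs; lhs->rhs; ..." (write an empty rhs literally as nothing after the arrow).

  | abaaaab => abaab => abb => ab
  | bbaab => baab => bb => b
  | bbaa => baa => b
  | baaba => bba => ba

aa->; bb->b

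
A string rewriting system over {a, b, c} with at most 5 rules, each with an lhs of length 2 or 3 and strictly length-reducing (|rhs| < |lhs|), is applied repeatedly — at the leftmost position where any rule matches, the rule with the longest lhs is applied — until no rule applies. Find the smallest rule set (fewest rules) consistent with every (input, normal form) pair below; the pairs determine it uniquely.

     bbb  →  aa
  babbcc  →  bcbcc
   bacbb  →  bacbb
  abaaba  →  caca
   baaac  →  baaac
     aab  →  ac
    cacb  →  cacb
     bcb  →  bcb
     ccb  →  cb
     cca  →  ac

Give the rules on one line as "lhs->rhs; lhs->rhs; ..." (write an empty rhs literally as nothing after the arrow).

ab->c; bbb->aa; cca->ac; ccb->cb

  | bbb => aa
  | babbcc => bcbcc
  | bacbb
  | abaaba => caaba => caca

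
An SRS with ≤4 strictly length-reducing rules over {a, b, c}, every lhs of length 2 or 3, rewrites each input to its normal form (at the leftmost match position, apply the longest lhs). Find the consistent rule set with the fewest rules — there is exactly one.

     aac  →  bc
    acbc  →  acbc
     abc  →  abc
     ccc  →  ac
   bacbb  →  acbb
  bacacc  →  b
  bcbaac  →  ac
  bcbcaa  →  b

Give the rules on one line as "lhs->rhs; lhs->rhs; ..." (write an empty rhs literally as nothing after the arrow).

aa->b; ba->a; ca->; cc->a

  | aac => bc
  | acbc
  | abc
  | ccc => ac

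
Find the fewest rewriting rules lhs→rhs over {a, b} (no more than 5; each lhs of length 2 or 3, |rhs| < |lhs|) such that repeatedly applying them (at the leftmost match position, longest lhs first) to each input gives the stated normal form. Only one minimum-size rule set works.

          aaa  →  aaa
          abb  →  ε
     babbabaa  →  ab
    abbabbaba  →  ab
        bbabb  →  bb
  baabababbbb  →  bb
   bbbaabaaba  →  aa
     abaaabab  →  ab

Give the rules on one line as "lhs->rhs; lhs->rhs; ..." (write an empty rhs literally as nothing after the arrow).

  | aaa
  | abb => ε
  | babbabaa => bbbabaa => abaa => aba => ab
  | abbabbaba => abbaba => aba => ab

abb->; ba->b; bba->; bbb->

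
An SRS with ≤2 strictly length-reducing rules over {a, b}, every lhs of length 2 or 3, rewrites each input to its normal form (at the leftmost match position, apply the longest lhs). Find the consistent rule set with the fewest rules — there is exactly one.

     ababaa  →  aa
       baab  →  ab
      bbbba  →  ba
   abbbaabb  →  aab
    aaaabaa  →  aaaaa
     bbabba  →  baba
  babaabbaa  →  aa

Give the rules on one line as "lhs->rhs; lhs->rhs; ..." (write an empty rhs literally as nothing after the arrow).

  | ababaa => abaa => aa
  | baab => ab
  | bbbba => bbba => bba => ba
  | abbbaabb => abbaabb => abaabb => aabb => aab

baa->a; bb->b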